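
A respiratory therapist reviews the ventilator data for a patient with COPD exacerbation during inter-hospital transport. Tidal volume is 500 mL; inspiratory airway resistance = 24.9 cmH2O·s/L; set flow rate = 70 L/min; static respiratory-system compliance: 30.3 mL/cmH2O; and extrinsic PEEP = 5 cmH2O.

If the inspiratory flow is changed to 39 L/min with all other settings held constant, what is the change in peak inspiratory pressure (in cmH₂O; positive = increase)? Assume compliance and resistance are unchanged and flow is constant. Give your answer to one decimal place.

Flow: 70 L/min ÷ 60 = 1.1667 L/s.
New flow: 39 L/min ÷ 60 = 0.65 L/s.
PIP = Vt/C + R·V̇ + PEEP (constant-flow equation of motion).
Only the resistive term changes: ΔPIP = R × ΔV̇ = 24.9 × (0.65 − 1.1667) = 24.9 × -0.5167 = -12.866 cmH2O.

-12.9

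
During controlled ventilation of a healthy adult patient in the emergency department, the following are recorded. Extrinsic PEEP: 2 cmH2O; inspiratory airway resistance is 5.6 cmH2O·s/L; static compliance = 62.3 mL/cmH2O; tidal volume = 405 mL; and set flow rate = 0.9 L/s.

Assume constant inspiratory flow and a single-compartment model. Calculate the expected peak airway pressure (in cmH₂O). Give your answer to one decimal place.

Equation of motion (constant flow): PIP = Vt/C + R·V̇ + PEEP.
PIP = 405/62.3 + 5.6×0.9 + 2 = 6.501 + 5.04 + 2 = 13.541 cmH2O.

13.5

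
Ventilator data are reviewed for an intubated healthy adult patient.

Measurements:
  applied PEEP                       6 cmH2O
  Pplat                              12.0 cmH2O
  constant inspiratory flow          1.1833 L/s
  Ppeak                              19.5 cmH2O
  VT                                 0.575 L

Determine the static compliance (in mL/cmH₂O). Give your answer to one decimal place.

95.8

Cstat = Vt / (Pplat − PEEP) = 575 / (12.0 − 6) = 575 / 6.0 = 95.833 mL/cmH2O.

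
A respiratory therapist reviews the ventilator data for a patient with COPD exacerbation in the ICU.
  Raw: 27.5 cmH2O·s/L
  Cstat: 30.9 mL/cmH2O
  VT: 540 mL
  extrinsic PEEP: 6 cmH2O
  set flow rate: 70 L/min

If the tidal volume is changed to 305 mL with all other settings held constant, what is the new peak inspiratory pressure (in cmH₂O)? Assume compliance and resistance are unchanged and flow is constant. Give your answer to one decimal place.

Flow: 70 L/min ÷ 60 = 1.1667 L/s.
PIP = Vt/C + R·V̇ + PEEP (constant-flow equation of motion).
Only the elastic term changes: ΔPIP = ΔVt / C = (305 − 540) / 30.9 = -7.605 cmH2O.
Original PIP = 540/30.9 + 27.5×1.1667 + 6 = 55.56 cmH2O; new PIP = 55.56 + (-7.605) = 47.955 cmH2O.

48.0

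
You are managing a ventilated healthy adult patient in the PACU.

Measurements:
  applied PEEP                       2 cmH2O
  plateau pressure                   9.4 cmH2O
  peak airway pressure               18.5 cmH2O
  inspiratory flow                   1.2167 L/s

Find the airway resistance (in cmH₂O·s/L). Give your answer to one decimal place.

7.5

Raw = (PIP − Pplat) / flow = (18.5 − 9.4) / 1.2167 = 9.1 / 1.2167 = 7.479 cmH2O·s/L.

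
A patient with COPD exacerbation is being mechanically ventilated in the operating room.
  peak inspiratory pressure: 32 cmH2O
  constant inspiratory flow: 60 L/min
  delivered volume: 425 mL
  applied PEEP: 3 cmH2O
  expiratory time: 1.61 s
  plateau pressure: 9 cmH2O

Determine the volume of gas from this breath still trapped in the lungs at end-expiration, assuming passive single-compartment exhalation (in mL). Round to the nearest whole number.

158

Flow: 60 L/min ÷ 60 = 1 L/s.
R = (PIP − Pplat)/V̇ = (32 − 9) / 1 = 23.0/1 = 23.0 cmH2O·s/L.
C = Vt/(Pplat − PEEP) = 425.0 / (9 − 3) = 425.0/6.0 = 70.833 mL/cmH2O.
τ = R × C = 23.0 × 0.07083 L/cmH2O = 1.629 s.
Fraction remaining = e^(−Te/τ) = e^(−1.61/1.629) = 0.3722.
Trapped volume = 425.0 × 0.3722 = 158.19 mL.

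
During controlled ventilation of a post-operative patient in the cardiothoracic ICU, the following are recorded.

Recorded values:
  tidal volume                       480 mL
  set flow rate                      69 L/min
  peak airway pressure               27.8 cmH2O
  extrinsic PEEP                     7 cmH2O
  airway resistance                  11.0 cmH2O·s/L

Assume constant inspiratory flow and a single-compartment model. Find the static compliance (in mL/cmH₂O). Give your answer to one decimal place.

Flow: 69 L/min ÷ 60 = 1.15 L/s.
Equation of motion (constant flow): PIP = Vt/C + R·V̇ + PEEP.
Vt/C = PIP − R·V̇ − PEEP = 27.8 − 11.0×1.15 − 7 = 27.8 − 12.65 − 7 = 8.15 cmH2O.
C = Vt / 8.15 = 480 / 8.15 = 58.896 mL/cmH2O.

58.9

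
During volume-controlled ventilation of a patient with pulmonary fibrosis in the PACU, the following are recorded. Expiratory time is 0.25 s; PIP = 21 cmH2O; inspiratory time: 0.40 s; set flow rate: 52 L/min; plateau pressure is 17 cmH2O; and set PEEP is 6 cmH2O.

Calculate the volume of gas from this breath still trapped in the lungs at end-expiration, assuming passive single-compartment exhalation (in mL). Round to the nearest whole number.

62

Flow: 52 L/min ÷ 60 = 0.8667 L/s.
Vt = flow × Ti = 0.8667 L/s × 0.40 s × 1000 mL/L = 346.68 mL.
R = (PIP − Pplat)/V̇ = (21 − 17) / 0.8667 = 4.0/0.8667 = 4.615 cmH2O·s/L.
C = Vt/(Pplat − PEEP) = 346.68 / (17 − 6) = 346.68/11.0 = 31.516 mL/cmH2O.
τ = R × C = 4.615 × 0.03152 L/cmH2O = 0.1455 s.
Fraction remaining = e^(−Te/τ) = e^(−0.25/0.1455) = 0.1794.
Trapped volume = 346.68 × 0.1794 = 62.194 mL.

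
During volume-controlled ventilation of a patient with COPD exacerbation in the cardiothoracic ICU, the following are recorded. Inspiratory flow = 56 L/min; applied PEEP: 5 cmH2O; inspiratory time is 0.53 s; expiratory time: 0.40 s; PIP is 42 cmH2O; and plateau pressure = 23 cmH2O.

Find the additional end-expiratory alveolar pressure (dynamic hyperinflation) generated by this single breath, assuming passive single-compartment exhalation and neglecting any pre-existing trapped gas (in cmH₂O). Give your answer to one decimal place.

8.8

Flow: 56 L/min ÷ 60 = 0.9333 L/s.
Vt = flow × Ti = 0.9333 L/s × 0.53 s × 1000 mL/L = 494.65 mL.
R = (PIP − Pplat)/V̇ = (42 − 23) / 0.9333 = 19.0/0.9333 = 20.358 cmH2O·s/L.
C = Vt/(Pplat − PEEP) = 494.65 / (23 − 5) = 494.65/18.0 = 27.481 mL/cmH2O.
τ = R × C = 20.358 × 0.02748 L/cmH2O = 0.5594 s.
Fraction remaining = e^(−Te/τ) = e^(−0.40/0.5594) = 0.4892; trapped volume = 494.65 × 0.4892 = 241.98 mL.
Additional alveolar pressure from trapping ≈ V_trapped / C = 241.98 / 27.481 = 8.805 cmH2O.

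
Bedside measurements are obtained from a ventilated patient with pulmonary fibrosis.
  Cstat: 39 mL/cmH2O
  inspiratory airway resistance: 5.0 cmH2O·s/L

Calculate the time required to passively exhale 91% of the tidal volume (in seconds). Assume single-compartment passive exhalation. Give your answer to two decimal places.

τ = R × C = 5.0 × 39 mL/cmH2O = 5.0 × 0.039 L/cmH2O = 0.195 s.
Exhaled fraction f = 1 − e^(−t/τ) → t = −τ·ln(1 − f) = −0.195·ln(0.09) = 0.4695 s.

0.47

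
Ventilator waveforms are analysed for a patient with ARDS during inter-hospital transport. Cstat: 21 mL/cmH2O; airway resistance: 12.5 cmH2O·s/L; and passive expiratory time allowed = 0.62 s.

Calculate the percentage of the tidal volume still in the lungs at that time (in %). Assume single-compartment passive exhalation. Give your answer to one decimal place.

τ = R × C = 12.5 × 21 mL/cmH2O = 12.5 × 0.021 L/cmH2O = 0.2625 s.
Passive exhalation: V(t)/V₀ = e^(−t/τ) = e^(−0.62/0.2625) = 0.09424.
Fraction remaining = 0.09424 → 9.424%.

9.4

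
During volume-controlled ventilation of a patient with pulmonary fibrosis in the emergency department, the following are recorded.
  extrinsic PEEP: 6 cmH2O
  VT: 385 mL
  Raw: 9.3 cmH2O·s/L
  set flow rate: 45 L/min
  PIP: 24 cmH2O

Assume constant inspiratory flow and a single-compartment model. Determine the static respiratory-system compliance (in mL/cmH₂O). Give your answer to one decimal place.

Flow: 45 L/min ÷ 60 = 0.75 L/s.
Equation of motion (constant flow): PIP = Vt/C + R·V̇ + PEEP.
Vt/C = PIP − R·V̇ − PEEP = 24 − 9.3×0.75 − 6 = 24 − 6.975 − 6 = 11.025 cmH2O.
C = Vt / 11.025 = 385 / 11.025 = 34.921 mL/cmH2O.

34.9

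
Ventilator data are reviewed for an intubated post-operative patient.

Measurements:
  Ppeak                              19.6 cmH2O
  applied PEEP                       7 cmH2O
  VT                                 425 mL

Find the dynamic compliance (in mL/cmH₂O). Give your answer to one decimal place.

Dynamic compliance = Vt / (PIP − PEEP) = 425 / (19.6 − 7) = 425 / 12.6 = 33.73 mL/cmH2O.

33.7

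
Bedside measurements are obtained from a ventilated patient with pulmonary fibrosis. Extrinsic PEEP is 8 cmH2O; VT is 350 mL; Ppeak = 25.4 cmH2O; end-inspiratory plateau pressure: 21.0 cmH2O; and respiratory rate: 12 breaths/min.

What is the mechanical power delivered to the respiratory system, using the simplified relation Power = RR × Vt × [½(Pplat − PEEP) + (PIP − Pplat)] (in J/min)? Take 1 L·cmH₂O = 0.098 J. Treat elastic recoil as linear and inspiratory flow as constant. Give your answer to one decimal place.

Per-breath work = Vt × [½(Pplat−PEEP) + (PIP−Pplat)] = 0.350 × [0.5×13.0 + 4.4] = 0.350 × 10.9 = 3.815 L·cmH2O.
Power = 12 × 3.815 = 45.78 L·cmH2O/min.
× 0.098 J/(L·cmH2O) → 4.486 J/min.

4.5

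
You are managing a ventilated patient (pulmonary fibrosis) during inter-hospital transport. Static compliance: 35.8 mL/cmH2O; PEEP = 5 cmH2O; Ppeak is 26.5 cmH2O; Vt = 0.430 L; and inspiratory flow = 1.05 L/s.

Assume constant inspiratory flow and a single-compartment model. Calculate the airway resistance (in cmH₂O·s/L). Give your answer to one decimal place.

Equation of motion (constant flow): PIP = Vt/C + R·V̇ + PEEP.
R·V̇ = PIP − Vt/C − PEEP = 26.5 − 430/35.8 − 5 = 26.5 − 12.011 − 5 = 9.489 cmH2O.
R = 9.489 / 1.05 = 9.037 cmH2O·s/L.

9.0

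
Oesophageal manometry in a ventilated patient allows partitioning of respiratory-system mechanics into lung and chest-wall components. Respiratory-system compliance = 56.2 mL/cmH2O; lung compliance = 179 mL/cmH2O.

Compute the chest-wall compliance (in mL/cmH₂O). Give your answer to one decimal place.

81.9

1/Ccw = 1/Crs − 1/CL.
1/Ccw = 1/56.2 − 1/179 = 0.01221.
Ccw = 81.9 mL/cmH2O.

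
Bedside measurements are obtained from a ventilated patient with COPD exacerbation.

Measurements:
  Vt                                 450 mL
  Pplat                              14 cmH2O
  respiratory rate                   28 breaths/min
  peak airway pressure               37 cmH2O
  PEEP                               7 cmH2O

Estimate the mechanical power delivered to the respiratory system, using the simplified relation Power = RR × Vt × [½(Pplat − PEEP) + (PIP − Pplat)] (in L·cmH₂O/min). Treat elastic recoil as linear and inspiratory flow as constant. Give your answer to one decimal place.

Per-breath work = Vt × [½(Pplat−PEEP) + (PIP−Pplat)] = 0.450 × [0.5×7.0 + 23.0] = 0.450 × 26.5 = 11.925 L·cmH2O.
Power = 28 × 11.925 = 333.9 L·cmH2O/min.

333.9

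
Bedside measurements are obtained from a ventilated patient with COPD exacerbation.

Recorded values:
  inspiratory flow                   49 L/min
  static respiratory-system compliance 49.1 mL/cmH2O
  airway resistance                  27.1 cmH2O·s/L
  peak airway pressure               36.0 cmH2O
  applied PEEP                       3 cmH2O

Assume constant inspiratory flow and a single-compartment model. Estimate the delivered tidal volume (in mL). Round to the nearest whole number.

Flow: 49 L/min ÷ 60 = 0.8167 L/s.
Equation of motion (constant flow): PIP = Vt/C + R·V̇ + PEEP.
Vt/C = PIP − R·V̇ − PEEP = 36.0 − 22.133 − 3 = 10.867 cmH2O.
Vt = C × 10.867 = 49.1 × 10.867 = 533.57 mL.

534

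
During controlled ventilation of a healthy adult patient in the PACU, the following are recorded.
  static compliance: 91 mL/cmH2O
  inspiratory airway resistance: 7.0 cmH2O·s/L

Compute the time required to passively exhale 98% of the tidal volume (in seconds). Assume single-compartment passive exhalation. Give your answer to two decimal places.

2.49

τ = R × C = 7.0 × 91 mL/cmH2O = 7.0 × 0.091 L/cmH2O = 0.637 s.
Exhaled fraction f = 1 − e^(−t/τ) → t = −τ·ln(1 − f) = −0.637·ln(0.02) = 2.492 s.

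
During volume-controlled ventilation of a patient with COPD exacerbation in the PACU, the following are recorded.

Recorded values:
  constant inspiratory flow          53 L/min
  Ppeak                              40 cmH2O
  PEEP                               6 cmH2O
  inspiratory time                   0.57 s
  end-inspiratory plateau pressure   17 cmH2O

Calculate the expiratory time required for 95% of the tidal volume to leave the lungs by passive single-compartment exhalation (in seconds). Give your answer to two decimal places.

Flow: 53 L/min ÷ 60 = 0.8833 L/s.
Vt = flow × Ti = 0.8833 L/s × 0.57 s × 1000 mL/L = 503.48 mL.
R = (PIP − Pplat)/V̇ = (40 − 17) / 0.8833 = 23.0/0.8833 = 26.039 cmH2O·s/L.
C = Vt/(Pplat − PEEP) = 503.48 / (17 − 6) = 503.48/11.0 = 45.771 mL/cmH2O.
τ = R × C = 26.039 × 0.04577 L/cmH2O = 1.192 s.
t = −τ·ln(1 − 0.95) = −1.192·ln(0.05) = 3.571 s.

3.57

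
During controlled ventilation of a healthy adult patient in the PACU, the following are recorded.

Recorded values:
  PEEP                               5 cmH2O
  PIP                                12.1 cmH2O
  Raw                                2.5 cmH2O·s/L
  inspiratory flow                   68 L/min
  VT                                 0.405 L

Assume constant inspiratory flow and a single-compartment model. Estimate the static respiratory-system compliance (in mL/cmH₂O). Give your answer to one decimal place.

94.9

Flow: 68 L/min ÷ 60 = 1.1333 L/s.
Equation of motion (constant flow): PIP = Vt/C + R·V̇ + PEEP.
Vt/C = PIP − R·V̇ − PEEP = 12.1 − 2.5×1.1333 − 5 = 12.1 − 2.833 − 5 = 4.267 cmH2O.
C = Vt / 4.267 = 405 / 4.267 = 94.914 mL/cmH2O.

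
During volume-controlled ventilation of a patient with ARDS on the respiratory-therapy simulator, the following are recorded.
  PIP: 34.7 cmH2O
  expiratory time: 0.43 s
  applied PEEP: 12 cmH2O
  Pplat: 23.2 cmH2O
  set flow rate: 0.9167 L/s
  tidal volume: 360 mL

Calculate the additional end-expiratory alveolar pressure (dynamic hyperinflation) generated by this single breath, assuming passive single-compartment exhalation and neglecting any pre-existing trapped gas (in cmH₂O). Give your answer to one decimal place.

R = (PIP − Pplat)/V̇ = (34.7 − 23.2) / 0.9167 = 11.5/0.9167 = 12.545 cmH2O·s/L.
C = Vt/(Pplat − PEEP) = 360.0 / (23.2 − 12) = 360.0/11.2 = 32.143 mL/cmH2O.
τ = R × C = 12.545 × 0.03214 L/cmH2O = 0.4032 s.
Fraction remaining = e^(−Te/τ) = e^(−0.43/0.4032) = 0.3442; trapped volume = 360.0 × 0.3442 = 123.91 mL.
Additional alveolar pressure from trapping ≈ V_trapped / C = 123.91 / 32.143 = 3.855 cmH2O.

3.9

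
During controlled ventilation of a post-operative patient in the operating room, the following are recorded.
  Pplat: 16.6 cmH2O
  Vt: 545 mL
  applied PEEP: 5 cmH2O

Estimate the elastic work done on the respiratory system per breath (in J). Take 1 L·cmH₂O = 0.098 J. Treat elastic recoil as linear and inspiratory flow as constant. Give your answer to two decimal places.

0.31

Elastic work ≈ ½ × (Pplat − PEEP) × Vt = 0.5 × (16.6 − 5) × 0.545 L = 0.5 × 11.6 × 0.545 = 3.161 L·cmH2O.
× 0.098 J/(L·cmH2O) → 0.3098 J.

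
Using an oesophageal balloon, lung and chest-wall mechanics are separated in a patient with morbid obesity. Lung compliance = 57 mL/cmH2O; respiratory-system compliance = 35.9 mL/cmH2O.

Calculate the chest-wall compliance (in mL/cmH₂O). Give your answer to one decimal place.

1/Ccw = 1/Crs − 1/CL.
1/Ccw = 1/35.9 − 1/57 = 0.01031.
Ccw = 96.993 mL/cmH2O.

97.0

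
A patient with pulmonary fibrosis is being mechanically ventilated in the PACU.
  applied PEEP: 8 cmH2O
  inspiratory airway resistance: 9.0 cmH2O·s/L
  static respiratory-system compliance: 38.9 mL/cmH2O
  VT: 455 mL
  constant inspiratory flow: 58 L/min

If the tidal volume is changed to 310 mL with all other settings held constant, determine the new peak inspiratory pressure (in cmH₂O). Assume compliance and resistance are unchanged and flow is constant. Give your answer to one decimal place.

Flow: 58 L/min ÷ 60 = 0.9667 L/s.
PIP = Vt/C + R·V̇ + PEEP (constant-flow equation of motion).
Only the elastic term changes: ΔPIP = ΔVt / C = (310 − 455) / 38.9 = -3.728 cmH2O.
Original PIP = 455/38.9 + 9.0×0.9667 + 8 = 28.397 cmH2O; new PIP = 28.397 + (-3.728) = 24.669 cmH2O.

24.7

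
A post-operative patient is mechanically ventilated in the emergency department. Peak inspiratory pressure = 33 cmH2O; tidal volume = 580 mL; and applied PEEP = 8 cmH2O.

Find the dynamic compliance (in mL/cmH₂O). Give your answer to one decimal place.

Dynamic compliance = Vt / (PIP − PEEP) = 580 / (33 − 8) = 580 / 25.0 = 23.2 mL/cmH2O.

23.2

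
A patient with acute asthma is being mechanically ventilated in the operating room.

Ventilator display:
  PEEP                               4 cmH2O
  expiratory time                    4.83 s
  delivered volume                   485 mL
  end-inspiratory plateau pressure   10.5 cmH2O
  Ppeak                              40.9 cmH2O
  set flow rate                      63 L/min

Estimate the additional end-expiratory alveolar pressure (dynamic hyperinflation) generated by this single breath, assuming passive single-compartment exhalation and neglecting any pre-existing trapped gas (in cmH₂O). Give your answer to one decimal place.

Flow: 63 L/min ÷ 60 = 1.05 L/s.
R = (PIP − Pplat)/V̇ = (40.9 − 10.5) / 1.05 = 30.4/1.05 = 28.952 cmH2O·s/L.
C = Vt/(Pplat − PEEP) = 485.0 / (10.5 − 4) = 485.0/6.5 = 74.615 mL/cmH2O.
τ = R × C = 28.952 × 0.07462 L/cmH2O = 2.16 s.
Fraction remaining = e^(−Te/τ) = e^(−4.83/2.16) = 0.1069; trapped volume = 485.0 × 0.1069 = 51.847 mL.
Additional alveolar pressure from trapping ≈ V_trapped / C = 51.847 / 74.615 = 0.6949 cmH2O.

0.7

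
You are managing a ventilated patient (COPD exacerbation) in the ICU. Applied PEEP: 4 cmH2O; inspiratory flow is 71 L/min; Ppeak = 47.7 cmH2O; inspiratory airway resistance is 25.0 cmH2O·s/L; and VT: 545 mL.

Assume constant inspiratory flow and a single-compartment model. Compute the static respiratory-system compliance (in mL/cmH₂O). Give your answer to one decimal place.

38.6

Flow: 71 L/min ÷ 60 = 1.1833 L/s.
Equation of motion (constant flow): PIP = Vt/C + R·V̇ + PEEP.
Vt/C = PIP − R·V̇ − PEEP = 47.7 − 25.0×1.1833 − 4 = 47.7 − 29.583 − 4 = 14.117 cmH2O.
C = Vt / 14.117 = 545 / 14.117 = 38.606 mL/cmH2O.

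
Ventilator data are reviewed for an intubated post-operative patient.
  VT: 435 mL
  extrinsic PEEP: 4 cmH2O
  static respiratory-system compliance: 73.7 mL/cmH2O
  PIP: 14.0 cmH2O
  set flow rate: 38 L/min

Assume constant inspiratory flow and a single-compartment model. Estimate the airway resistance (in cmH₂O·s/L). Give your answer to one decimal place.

6.5

Flow: 38 L/min ÷ 60 = 0.6333 L/s.
Equation of motion (constant flow): PIP = Vt/C + R·V̇ + PEEP.
R·V̇ = PIP − Vt/C − PEEP = 14.0 − 435/73.7 − 4 = 14.0 − 5.902 − 4 = 4.098 cmH2O.
R = 4.098 / 0.6333 = 6.471 cmH2O·s/L.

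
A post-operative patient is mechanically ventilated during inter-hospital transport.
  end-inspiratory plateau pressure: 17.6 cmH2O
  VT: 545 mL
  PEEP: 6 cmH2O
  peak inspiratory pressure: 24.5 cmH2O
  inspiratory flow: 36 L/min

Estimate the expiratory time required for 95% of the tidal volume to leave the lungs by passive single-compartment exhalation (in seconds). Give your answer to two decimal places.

Flow: 36 L/min ÷ 60 = 0.6 L/s.
R = (PIP − Pplat)/V̇ = (24.5 − 17.6) / 0.6 = 6.9/0.6 = 11.5 cmH2O·s/L.
C = Vt/(Pplat − PEEP) = 545.0 / (17.6 − 6) = 545.0/11.6 = 46.983 mL/cmH2O.
τ = R × C = 11.5 × 0.04698 L/cmH2O = 0.5403 s.
t = −τ·ln(1 − 0.95) = −0.5403·ln(0.05) = 1.619 s.

1.62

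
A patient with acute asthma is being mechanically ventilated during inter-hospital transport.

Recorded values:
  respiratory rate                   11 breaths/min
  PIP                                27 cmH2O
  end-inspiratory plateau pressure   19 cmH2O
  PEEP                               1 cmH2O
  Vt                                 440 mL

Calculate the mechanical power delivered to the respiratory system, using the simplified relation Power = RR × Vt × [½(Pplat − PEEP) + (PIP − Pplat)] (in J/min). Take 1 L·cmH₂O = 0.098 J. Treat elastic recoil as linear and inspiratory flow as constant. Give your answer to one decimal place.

8.1

Per-breath work = Vt × [½(Pplat−PEEP) + (PIP−Pplat)] = 0.440 × [0.5×18.0 + 8.0] = 0.440 × 17.0 = 7.48 L·cmH2O.
Power = 11 × 7.48 = 82.28 L·cmH2O/min.
× 0.098 J/(L·cmH2O) → 8.063 J/min.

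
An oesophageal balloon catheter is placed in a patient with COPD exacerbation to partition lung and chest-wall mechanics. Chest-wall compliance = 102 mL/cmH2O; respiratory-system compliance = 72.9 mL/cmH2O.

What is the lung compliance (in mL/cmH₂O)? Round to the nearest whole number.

256

1/CL = 1/Crs − 1/Ccw.
1/CL = 1/72.9 − 1/102 = 0.003913.
CL = 255.56 mL/cmH2O.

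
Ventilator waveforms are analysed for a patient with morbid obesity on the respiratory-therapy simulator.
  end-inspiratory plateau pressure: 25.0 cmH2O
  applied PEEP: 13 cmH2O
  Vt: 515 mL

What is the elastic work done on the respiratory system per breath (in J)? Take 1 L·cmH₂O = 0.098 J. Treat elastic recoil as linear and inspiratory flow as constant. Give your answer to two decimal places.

Elastic work ≈ ½ × (Pplat − PEEP) × Vt = 0.5 × (25.0 − 13) × 0.515 L = 0.5 × 12.0 × 0.515 = 3.09 L·cmH2O.
× 0.098 J/(L·cmH2O) → 0.3028 J.

0.30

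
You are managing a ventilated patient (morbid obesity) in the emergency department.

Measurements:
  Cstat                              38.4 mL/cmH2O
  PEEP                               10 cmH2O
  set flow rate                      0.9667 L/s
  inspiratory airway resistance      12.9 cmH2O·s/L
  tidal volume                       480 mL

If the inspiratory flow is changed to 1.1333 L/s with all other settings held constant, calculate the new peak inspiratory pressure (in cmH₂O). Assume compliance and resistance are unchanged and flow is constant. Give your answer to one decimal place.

PIP = Vt/C + R·V̇ + PEEP (constant-flow equation of motion).
Only the resistive term changes: ΔPIP = R × ΔV̇ = 12.9 × (1.1333 − 0.9667) = 12.9 × 0.1666 = 2.149 cmH2O.
Original PIP = 480/38.4 + 12.9×0.9667 + 10 = 34.97 cmH2O; new PIP = 34.97 + (2.149) = 37.119 cmH2O.

37.1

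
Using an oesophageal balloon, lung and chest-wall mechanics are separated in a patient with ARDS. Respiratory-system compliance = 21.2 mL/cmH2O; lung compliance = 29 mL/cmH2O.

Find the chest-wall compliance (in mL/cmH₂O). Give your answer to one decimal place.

78.8

1/Ccw = 1/Crs − 1/CL.
1/Ccw = 1/21.2 − 1/29 = 0.01269.
Ccw = 78.802 mL/cmH2O.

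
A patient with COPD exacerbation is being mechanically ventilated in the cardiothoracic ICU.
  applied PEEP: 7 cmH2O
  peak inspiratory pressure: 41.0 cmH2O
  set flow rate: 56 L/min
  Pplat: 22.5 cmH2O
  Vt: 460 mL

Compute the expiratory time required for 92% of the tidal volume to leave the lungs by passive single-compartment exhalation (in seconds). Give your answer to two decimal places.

Flow: 56 L/min ÷ 60 = 0.9333 L/s.
R = (PIP − Pplat)/V̇ = (41.0 − 22.5) / 0.9333 = 18.5/0.9333 = 19.822 cmH2O·s/L.
C = Vt/(Pplat − PEEP) = 460.0 / (22.5 − 7) = 460.0/15.5 = 29.677 mL/cmH2O.
τ = R × C = 19.822 × 0.02968 L/cmH2O = 0.5883 s.
t = −τ·ln(1 − 0.92) = −0.5883·ln(0.08) = 1.486 s.

1.49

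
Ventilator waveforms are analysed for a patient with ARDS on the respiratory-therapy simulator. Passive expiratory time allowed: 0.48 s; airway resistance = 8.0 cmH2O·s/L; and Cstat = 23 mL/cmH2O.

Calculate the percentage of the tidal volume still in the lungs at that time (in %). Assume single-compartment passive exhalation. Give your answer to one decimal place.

7.4

τ = R × C = 8.0 × 23 mL/cmH2O = 8.0 × 0.023 L/cmH2O = 0.184 s.
Passive exhalation: V(t)/V₀ = e^(−t/τ) = e^(−0.48/0.184) = 0.07363.
Fraction remaining = 0.07363 → 7.363%.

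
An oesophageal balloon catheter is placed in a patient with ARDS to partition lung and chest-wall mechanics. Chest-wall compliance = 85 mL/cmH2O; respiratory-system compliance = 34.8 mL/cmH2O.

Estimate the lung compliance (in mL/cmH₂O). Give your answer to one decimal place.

58.9

1/CL = 1/Crs − 1/Ccw.
1/CL = 1/34.8 − 1/85 = 0.01697.
CL = 58.928 mL/cmH2O.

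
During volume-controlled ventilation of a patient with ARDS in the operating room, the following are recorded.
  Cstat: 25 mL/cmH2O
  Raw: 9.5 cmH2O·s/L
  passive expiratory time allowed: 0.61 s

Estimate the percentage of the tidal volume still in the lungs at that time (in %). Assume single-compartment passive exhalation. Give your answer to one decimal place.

7.7

τ = R × C = 9.5 × 25 mL/cmH2O = 9.5 × 0.025 L/cmH2O = 0.2375 s.
Passive exhalation: V(t)/V₀ = e^(−t/τ) = e^(−0.61/0.2375) = 0.07666.
Fraction remaining = 0.07666 → 7.666%.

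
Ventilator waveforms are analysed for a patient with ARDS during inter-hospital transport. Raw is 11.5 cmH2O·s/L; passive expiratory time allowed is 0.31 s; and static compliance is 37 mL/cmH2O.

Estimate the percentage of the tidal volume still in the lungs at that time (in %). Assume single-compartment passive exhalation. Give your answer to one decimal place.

τ = R × C = 11.5 × 37 mL/cmH2O = 11.5 × 0.037 L/cmH2O = 0.4255 s.
Passive exhalation: V(t)/V₀ = e^(−t/τ) = e^(−0.31/0.4255) = 0.4826.
Fraction remaining = 0.4826 → 48.26%.

48.3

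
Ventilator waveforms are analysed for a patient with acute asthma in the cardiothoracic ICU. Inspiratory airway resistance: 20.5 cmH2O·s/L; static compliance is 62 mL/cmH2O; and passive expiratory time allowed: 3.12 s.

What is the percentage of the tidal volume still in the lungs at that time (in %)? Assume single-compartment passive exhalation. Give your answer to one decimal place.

8.6

τ = R × C = 20.5 × 62 mL/cmH2O = 20.5 × 0.062 L/cmH2O = 1.271 s.
Passive exhalation: V(t)/V₀ = e^(−t/τ) = e^(−3.12/1.271) = 0.08588.
Fraction remaining = 0.08588 → 8.588%.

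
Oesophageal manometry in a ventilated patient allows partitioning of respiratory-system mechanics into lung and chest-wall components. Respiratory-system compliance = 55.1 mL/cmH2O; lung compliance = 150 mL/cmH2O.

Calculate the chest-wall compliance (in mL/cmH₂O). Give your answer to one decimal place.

87.1

1/Ccw = 1/Crs − 1/CL.
1/Ccw = 1/55.1 − 1/150 = 0.01148.
Ccw = 87.108 mL/cmH2O.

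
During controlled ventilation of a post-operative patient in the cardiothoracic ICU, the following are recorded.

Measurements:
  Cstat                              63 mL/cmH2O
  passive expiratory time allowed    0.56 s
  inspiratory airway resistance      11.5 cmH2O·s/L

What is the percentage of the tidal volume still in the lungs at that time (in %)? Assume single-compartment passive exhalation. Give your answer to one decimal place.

46.2

τ = R × C = 11.5 × 63 mL/cmH2O = 11.5 × 0.063 L/cmH2O = 0.7245 s.
Passive exhalation: V(t)/V₀ = e^(−t/τ) = e^(−0.56/0.7245) = 0.4617.
Fraction remaining = 0.4617 → 46.17%.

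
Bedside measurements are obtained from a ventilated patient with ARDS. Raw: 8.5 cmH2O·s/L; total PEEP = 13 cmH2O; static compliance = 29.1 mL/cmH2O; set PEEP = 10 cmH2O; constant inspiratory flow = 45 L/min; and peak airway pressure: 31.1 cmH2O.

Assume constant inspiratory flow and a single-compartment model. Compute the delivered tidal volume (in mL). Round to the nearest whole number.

Flow: 45 L/min ÷ 60 = 0.75 L/s.
Total PEEP = 13 cmH2O (set 10 + intrinsic 3); this is the baseline alveolar pressure.
Equation of motion (constant flow): PIP = Vt/C + R·V̇ + PEEP.
Vt/C = PIP − R·V̇ − PEEP = 31.1 − 6.375 − 13 = 11.725 cmH2O.
Vt = C × 11.725 = 29.1 × 11.725 = 341.2 mL.

341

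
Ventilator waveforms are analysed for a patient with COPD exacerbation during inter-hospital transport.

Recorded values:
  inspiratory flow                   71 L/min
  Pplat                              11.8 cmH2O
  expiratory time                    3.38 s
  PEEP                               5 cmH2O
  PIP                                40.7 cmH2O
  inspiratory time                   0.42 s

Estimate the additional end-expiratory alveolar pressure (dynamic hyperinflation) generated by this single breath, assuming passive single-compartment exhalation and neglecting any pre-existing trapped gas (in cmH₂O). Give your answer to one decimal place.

1.0

Flow: 71 L/min ÷ 60 = 1.1833 L/s.
Vt = flow × Ti = 1.1833 L/s × 0.42 s × 1000 mL/L = 496.99 mL.
R = (PIP − Pplat)/V̇ = (40.7 − 11.8) / 1.1833 = 28.9/1.1833 = 24.423 cmH2O·s/L.
C = Vt/(Pplat − PEEP) = 496.99 / (11.8 − 5) = 496.99/6.8 = 73.087 mL/cmH2O.
τ = R × C = 24.423 × 0.07309 L/cmH2O = 1.785 s.
Fraction remaining = e^(−Te/τ) = e^(−3.38/1.785) = 0.1505; trapped volume = 496.99 × 0.1505 = 74.797 mL.
Additional alveolar pressure from trapping ≈ V_trapped / C = 74.797 / 73.087 = 1.023 cmH2O.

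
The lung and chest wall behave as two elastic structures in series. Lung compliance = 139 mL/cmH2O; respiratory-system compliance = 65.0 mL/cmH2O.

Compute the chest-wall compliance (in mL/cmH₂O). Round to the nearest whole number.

122

1/Ccw = 1/Crs − 1/CL.
1/Ccw = 1/65.0 − 1/139 = 0.00819.
Ccw = 122.1 mL/cmH2O.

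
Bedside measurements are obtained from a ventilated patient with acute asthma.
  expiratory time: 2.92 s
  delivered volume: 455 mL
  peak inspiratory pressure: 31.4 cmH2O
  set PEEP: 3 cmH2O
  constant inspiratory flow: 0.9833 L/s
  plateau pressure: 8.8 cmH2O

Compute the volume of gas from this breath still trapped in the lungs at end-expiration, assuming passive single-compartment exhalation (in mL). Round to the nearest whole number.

90

R = (PIP − Pplat)/V̇ = (31.4 − 8.8) / 0.9833 = 22.6/0.9833 = 22.984 cmH2O·s/L.
C = Vt/(Pplat − PEEP) = 455.0 / (8.8 − 3) = 455.0/5.8 = 78.448 mL/cmH2O.
τ = R × C = 22.984 × 0.07845 L/cmH2O = 1.803 s.
Fraction remaining = e^(−Te/τ) = e^(−2.92/1.803) = 0.198.
Trapped volume = 455.0 × 0.198 = 90.09 mL.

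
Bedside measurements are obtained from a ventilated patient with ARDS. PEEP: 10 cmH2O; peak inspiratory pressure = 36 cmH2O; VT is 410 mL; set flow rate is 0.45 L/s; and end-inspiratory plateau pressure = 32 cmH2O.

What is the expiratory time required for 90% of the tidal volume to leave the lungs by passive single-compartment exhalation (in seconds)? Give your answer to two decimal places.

0.38

R = (PIP − Pplat)/V̇ = (36 − 32) / 0.45 = 4.0/0.45 = 8.889 cmH2O·s/L.
C = Vt/(Pplat − PEEP) = 410.0 / (32 − 10) = 410.0/22.0 = 18.636 mL/cmH2O.
τ = R × C = 8.889 × 0.01864 L/cmH2O = 0.1657 s.
t = −τ·ln(1 − 0.90) = −0.1657·ln(0.1) = 0.3815 s.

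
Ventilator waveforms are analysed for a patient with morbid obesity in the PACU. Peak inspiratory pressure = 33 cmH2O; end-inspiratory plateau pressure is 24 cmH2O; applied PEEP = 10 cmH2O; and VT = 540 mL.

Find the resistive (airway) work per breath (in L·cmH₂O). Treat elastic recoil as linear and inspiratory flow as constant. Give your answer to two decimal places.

4.86

With constant inspiratory flow the resistive pressure is constant at PIP − Pplat = 33 − 24 = 9.0 cmH2O, so resistive work = 9.0 × 0.540 = 4.86 L·cmH2O.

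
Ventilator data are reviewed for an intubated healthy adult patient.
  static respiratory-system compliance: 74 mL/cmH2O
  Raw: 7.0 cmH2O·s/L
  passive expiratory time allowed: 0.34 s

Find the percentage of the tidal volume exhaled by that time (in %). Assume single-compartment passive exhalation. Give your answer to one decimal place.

48.1

τ = R × C = 7.0 × 74 mL/cmH2O = 7.0 × 0.074 L/cmH2O = 0.518 s.
Passive exhalation: V(t)/V₀ = e^(−t/τ) = e^(−0.34/0.518) = 0.5187.
Fraction exhaled = 1 − 0.5187 = 0.4813 → 48.13%.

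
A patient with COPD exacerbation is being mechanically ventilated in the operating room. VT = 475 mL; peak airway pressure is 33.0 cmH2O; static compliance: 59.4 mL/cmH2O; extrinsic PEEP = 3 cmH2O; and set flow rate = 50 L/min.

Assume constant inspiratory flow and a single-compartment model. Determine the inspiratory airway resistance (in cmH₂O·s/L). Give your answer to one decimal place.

Flow: 50 L/min ÷ 60 = 0.8333 L/s.
Equation of motion (constant flow): PIP = Vt/C + R·V̇ + PEEP.
R·V̇ = PIP − Vt/C − PEEP = 33.0 − 475/59.4 − 3 = 33.0 − 7.997 − 3 = 22.003 cmH2O.
R = 22.003 / 0.8333 = 26.405 cmH2O·s/L.

26.4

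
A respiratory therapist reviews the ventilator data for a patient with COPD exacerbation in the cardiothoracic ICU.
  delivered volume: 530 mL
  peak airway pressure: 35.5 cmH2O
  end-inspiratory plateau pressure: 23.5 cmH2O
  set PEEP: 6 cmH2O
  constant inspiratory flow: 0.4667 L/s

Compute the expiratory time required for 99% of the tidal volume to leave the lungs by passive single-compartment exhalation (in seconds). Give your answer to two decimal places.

3.59

R = (PIP − Pplat)/V̇ = (35.5 − 23.5) / 0.4667 = 12.0/0.4667 = 25.712 cmH2O·s/L.
C = Vt/(Pplat − PEEP) = 530.0 / (23.5 − 6) = 530.0/17.5 = 30.286 mL/cmH2O.
τ = R × C = 25.712 × 0.03029 L/cmH2O = 0.7788 s.
t = −τ·ln(1 − 0.99) = −0.7788·ln(0.01) = 3.587 s.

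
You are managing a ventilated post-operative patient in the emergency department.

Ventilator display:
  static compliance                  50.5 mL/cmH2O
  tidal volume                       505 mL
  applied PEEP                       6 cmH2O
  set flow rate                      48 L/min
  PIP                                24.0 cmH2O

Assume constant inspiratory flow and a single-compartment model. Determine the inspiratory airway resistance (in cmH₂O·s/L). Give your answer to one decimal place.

10.0

Flow: 48 L/min ÷ 60 = 0.8 L/s.
Equation of motion (constant flow): PIP = Vt/C + R·V̇ + PEEP.
R·V̇ = PIP − Vt/C − PEEP = 24.0 − 505/50.5 − 6 = 24.0 − 10.0 − 6 = 8.0 cmH2O.
R = 8.0 / 0.8 = 10.0 cmH2O·s/L.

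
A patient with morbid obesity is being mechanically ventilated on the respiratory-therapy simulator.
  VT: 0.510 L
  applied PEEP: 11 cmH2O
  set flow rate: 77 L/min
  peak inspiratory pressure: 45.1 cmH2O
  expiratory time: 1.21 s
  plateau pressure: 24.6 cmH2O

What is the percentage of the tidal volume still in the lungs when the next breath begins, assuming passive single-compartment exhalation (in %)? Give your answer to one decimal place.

13.3

Flow: 77 L/min ÷ 60 = 1.2833 L/s.
R = (PIP − Pplat)/V̇ = (45.1 − 24.6) / 1.2833 = 20.5/1.2833 = 15.974 cmH2O·s/L.
C = Vt/(Pplat − PEEP) = 510.0 / (24.6 − 11) = 510.0/13.6 = 37.5 mL/cmH2O.
τ = R × C = 15.974 × 0.0375 L/cmH2O = 0.599 s.
Fraction remaining at end-expiration = e^(−Te/τ) = e^(−1.21/0.599) = 0.1327 → 13.27%.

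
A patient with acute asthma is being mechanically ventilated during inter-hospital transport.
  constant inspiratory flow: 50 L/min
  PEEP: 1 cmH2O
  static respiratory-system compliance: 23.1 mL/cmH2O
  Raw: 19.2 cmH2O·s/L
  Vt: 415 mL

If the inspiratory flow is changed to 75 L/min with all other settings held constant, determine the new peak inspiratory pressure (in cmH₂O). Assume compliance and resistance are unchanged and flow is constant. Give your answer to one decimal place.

43.0

Flow: 50 L/min ÷ 60 = 0.8333 L/s.
New flow: 75 L/min ÷ 60 = 1.25 L/s.
PIP = Vt/C + R·V̇ + PEEP (constant-flow equation of motion).
Only the resistive term changes: ΔPIP = R × ΔV̇ = 19.2 × (1.25 − 0.8333) = 19.2 × 0.4167 = 8.001 cmH2O.
Original PIP = 415/23.1 + 19.2×0.8333 + 1 = 34.965 cmH2O; new PIP = 34.965 + (8.001) = 42.966 cmH2O.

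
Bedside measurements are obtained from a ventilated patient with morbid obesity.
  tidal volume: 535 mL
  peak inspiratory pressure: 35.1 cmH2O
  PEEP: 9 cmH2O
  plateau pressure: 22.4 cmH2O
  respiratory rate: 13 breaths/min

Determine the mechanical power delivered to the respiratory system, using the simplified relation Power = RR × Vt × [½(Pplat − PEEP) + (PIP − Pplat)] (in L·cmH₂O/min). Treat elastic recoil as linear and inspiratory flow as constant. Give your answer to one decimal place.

Per-breath work = Vt × [½(Pplat−PEEP) + (PIP−Pplat)] = 0.535 × [0.5×13.4 + 12.7] = 0.535 × 19.4 = 10.379 L·cmH2O.
Power = 13 × 10.379 = 134.93 L·cmH2O/min.

134.9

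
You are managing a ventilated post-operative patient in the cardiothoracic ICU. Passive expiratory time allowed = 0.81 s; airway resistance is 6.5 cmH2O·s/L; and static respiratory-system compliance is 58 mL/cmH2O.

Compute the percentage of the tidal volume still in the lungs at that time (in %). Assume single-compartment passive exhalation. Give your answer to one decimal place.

11.7

τ = R × C = 6.5 × 58 mL/cmH2O = 6.5 × 0.058 L/cmH2O = 0.377 s.
Passive exhalation: V(t)/V₀ = e^(−t/τ) = e^(−0.81/0.377) = 0.1167.
Fraction remaining = 0.1167 → 11.67%.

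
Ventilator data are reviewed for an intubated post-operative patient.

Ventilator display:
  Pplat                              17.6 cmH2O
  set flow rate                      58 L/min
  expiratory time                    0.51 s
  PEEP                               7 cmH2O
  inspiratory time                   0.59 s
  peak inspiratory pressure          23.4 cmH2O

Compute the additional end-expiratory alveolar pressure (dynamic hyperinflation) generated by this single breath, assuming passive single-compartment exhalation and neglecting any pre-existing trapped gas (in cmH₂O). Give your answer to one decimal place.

Flow: 58 L/min ÷ 60 = 0.9667 L/s.
Vt = flow × Ti = 0.9667 L/s × 0.59 s × 1000 mL/L = 570.35 mL.
R = (PIP − Pplat)/V̇ = (23.4 − 17.6) / 0.9667 = 5.8/0.9667 = 6.0 cmH2O·s/L.
C = Vt/(Pplat − PEEP) = 570.35 / (17.6 − 7) = 570.35/10.6 = 53.807 mL/cmH2O.
τ = R × C = 6.0 × 0.05381 L/cmH2O = 0.3229 s.
Fraction remaining = e^(−Te/τ) = e^(−0.51/0.3229) = 0.2061; trapped volume = 570.35 × 0.2061 = 117.55 mL.
Additional alveolar pressure from trapping ≈ V_trapped / C = 117.55 / 53.807 = 2.185 cmH2O.

2.2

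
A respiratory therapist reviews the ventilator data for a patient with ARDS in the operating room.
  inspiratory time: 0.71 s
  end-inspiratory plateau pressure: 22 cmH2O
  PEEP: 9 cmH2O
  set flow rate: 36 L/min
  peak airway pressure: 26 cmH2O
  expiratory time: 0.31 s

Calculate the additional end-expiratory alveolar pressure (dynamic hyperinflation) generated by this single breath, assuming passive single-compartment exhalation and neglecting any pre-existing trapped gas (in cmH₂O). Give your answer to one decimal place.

3.1

Flow: 36 L/min ÷ 60 = 0.6 L/s.
Vt = flow × Ti = 0.6 L/s × 0.71 s × 1000 mL/L = 426.0 mL.
R = (PIP − Pplat)/V̇ = (26 − 22) / 0.6 = 4.0/0.6 = 6.667 cmH2O·s/L.
C = Vt/(Pplat − PEEP) = 426.0 / (22 − 9) = 426.0/13.0 = 32.769 mL/cmH2O.
τ = R × C = 6.667 × 0.03277 L/cmH2O = 0.2185 s.
Fraction remaining = e^(−Te/τ) = e^(−0.31/0.2185) = 0.242; trapped volume = 426.0 × 0.242 = 103.09 mL.
Additional alveolar pressure from trapping ≈ V_trapped / C = 103.09 / 32.769 = 3.146 cmH2O.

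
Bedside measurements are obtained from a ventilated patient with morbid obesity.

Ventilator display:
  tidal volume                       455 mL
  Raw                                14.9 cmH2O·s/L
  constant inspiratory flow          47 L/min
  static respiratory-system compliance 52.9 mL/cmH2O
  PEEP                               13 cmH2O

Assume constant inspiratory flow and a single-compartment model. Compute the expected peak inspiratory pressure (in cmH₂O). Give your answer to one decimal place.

33.3

Flow: 47 L/min ÷ 60 = 0.7833 L/s.
Equation of motion (constant flow): PIP = Vt/C + R·V̇ + PEEP.
PIP = 455/52.9 + 14.9×0.7833 + 13 = 8.601 + 11.671 + 13 = 33.272 cmH2O.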